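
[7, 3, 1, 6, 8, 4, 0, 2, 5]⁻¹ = [6, 2, 7, 1, 5, 8, 3, 0, 4]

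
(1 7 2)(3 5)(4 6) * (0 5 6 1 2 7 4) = (0 5 3 6)(1 4)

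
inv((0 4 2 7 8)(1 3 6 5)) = (0 8 7 2 4)(1 5 6 3)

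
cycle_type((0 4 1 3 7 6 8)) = 7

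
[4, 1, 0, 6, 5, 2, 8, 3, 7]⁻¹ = [2, 1, 5, 7, 0, 4, 3, 8, 6]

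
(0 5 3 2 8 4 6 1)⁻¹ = (0 1 6 4 8 2 3 5)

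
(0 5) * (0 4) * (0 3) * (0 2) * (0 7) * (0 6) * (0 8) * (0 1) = (0 5 4 3 2 7 6 8 1)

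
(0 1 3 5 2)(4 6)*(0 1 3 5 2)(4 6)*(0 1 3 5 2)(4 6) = (0 5 1 2 3)(4 6)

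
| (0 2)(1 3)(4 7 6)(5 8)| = 6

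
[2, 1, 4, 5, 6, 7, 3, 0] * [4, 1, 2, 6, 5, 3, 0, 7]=[2, 1, 5, 3, 0, 7, 6, 4]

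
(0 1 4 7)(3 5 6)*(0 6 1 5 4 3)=(0 5 1 3 4 7 6)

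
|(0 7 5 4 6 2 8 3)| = 8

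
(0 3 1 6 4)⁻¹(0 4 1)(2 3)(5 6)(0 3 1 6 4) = (0 6 3)(1 2)(4 5)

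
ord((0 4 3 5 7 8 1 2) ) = 8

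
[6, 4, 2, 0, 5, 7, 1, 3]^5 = [7, 0, 2, 5, 6, 1, 3, 4]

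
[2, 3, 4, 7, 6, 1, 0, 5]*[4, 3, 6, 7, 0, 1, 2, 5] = [6, 7, 0, 5, 2, 3, 4, 1]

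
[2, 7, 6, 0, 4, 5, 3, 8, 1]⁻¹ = [3, 8, 0, 6, 4, 5, 2, 1, 7]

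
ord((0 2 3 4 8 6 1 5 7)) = 9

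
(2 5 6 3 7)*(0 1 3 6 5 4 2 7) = (0 1 3) (2 4) 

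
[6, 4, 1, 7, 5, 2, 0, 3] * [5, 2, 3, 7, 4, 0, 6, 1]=[6, 4, 2, 1, 0, 3, 5, 7] 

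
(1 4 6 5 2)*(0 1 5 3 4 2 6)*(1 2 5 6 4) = (0 2 6 3 1 5 4)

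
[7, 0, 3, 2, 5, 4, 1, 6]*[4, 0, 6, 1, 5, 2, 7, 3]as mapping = [0→3, 1→4, 2→1, 3→6, 4→2, 5→5, 6→0, 7→7]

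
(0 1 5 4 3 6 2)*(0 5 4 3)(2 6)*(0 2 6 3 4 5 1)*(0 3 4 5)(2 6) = (0 3 2 1)(4 6)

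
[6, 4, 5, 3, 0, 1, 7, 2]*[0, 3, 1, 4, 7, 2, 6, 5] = [6, 7, 2, 4, 0, 3, 5, 1]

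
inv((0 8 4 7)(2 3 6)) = (0 7 4 8)(2 6 3)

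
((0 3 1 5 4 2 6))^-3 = (0 4 3 2 1 6 5)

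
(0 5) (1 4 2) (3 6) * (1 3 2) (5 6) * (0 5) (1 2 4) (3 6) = (0 3) (2 6 4) 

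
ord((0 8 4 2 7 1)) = 6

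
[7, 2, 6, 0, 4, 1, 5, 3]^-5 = [7, 5, 1, 0, 4, 6, 2, 3]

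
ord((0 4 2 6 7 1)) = 6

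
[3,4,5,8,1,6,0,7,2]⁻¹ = [6,4,8,0,1,2,5,7,3]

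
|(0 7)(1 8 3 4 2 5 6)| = 14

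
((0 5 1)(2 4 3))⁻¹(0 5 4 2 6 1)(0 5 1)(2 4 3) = (0 5 1 3 4 6)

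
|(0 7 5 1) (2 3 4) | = 12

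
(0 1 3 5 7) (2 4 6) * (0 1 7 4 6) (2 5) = (0 7 1 3 2 6 5 4) 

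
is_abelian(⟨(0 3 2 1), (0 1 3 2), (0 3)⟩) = no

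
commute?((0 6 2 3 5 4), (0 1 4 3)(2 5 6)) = no:(0 6 2 3 5 4)*(0 1 4 3)(2 5 6) = (0 2)(1 4)(3 6 5), (0 1 4 3)(2 5 6)*(0 6 2 3 5 4) = (0 1)(2 4 5)(3 6)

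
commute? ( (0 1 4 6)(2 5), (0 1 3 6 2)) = no: (0 1 4 6)(2 5)*(0 1 3 6 2) = (0 3 6 1 4 2 5), (0 1 3 6 2)*(0 1 4 6)(2 5) = (0 4 6 5 2 1 3)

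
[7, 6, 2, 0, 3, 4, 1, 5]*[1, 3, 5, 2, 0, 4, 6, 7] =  [7, 6, 5, 1, 2, 0, 3, 4]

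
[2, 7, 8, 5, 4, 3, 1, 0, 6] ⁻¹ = [7, 6, 0, 5, 4, 3, 8, 1, 2] 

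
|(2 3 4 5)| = 4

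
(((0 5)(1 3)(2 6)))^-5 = (0 5)(1 3)(2 6)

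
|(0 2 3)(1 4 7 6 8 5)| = 6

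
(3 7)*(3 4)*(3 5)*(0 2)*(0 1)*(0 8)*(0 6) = (0 2 1 8 6)(3 7 4 5)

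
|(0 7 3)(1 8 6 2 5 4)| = 6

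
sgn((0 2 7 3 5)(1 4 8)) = 1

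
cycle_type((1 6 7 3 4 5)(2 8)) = 2.6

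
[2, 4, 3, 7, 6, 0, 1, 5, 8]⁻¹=[5, 6, 0, 2, 1, 7, 4, 3, 8]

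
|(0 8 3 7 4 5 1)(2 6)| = 14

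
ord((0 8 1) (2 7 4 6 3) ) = 15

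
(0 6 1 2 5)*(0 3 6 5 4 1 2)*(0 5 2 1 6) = (0 2 4 6 1 5 3)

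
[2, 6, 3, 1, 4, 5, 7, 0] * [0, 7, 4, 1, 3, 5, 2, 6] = [4, 2, 1, 7, 3, 5, 6, 0]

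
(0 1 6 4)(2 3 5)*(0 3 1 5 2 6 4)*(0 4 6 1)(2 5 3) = (0 3 5 1 6 4 2)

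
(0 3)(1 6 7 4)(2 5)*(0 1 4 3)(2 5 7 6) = (1 2 7 3)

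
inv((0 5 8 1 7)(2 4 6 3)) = (0 7 1 8 5)(2 3 6 4)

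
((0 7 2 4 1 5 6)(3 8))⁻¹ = (0 6 5 1 4 2 7)(3 8)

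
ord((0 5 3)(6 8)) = 6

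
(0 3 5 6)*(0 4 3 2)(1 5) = (0 2)(1 5 6 4 3)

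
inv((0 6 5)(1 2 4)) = (0 5 6)(1 4 2)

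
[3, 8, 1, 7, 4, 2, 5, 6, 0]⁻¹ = [8, 2, 5, 0, 4, 6, 7, 3, 1]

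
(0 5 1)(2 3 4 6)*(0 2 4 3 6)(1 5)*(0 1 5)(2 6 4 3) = (0 5)(1 6 3 2 4)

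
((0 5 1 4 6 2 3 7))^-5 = (0 4 3 5 6 7 1 2)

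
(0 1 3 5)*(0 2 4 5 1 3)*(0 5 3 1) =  (0 1 5 2 4 3)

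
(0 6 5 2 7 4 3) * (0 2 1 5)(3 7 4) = (0 6)(1 5)(2 4 7 3)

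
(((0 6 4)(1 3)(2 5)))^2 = (0 4 6)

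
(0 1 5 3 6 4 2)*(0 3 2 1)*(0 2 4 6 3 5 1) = (0 2 5 4)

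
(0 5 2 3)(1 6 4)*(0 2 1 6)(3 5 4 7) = (0 4 6 7 3 2 5 1)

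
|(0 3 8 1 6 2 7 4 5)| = 9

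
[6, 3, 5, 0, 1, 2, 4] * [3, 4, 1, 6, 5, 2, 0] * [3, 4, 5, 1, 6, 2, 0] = [3, 0, 5, 1, 6, 4, 2]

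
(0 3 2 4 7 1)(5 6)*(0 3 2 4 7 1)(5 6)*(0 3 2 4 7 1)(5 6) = (0 4)(1 2)(3 7)(5 6)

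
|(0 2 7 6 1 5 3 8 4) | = 9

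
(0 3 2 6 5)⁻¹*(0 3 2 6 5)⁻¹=(0 6 3 5 2)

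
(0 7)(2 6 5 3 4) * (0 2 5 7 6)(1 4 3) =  (0 6 7 2)(1 4 5)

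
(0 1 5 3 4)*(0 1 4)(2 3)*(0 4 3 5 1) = (0 3 4)(2 5)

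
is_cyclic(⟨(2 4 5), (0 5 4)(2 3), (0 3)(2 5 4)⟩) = no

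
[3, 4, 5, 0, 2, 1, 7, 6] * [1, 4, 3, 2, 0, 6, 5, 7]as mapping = [0→2, 1→0, 2→6, 3→1, 4→3, 5→4, 6→7, 7→5]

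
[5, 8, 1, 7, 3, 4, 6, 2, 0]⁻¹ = [8, 2, 7, 4, 5, 0, 6, 3, 1]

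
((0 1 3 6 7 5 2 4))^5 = (0 5 3 4 7 1 2 6)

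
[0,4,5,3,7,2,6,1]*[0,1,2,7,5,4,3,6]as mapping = [0→0,1→5,2→4,3→7,4→6,5→2,6→3,7→1]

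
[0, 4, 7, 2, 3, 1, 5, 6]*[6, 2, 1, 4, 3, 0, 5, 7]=[6, 3, 7, 1, 4, 2, 0, 5] 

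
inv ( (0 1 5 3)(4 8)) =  (0 3 5 1)(4 8)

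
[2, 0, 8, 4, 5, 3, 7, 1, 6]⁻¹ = [1, 7, 0, 5, 3, 4, 8, 6, 2]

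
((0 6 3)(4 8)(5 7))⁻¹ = (0 3 6)(4 8)(5 7)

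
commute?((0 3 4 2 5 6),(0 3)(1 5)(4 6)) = no:(0 3 4 2 5 6) * (0 3)(1 5)(4 6) = (1 5 4 2)(3 6),(0 3)(1 5)(4 6) * (0 3 4 2 5 6) = (0 4)(1 6 2 5)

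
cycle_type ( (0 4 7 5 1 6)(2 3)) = 2.6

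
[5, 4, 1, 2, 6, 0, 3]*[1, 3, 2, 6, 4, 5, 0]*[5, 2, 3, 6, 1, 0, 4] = [0, 1, 6, 3, 5, 2, 4]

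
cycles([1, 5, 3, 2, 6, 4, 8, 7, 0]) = (0 1 5 4 6 8)(2 3)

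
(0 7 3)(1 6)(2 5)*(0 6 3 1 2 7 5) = (0 5 7 1 3 6 2)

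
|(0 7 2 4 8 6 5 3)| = 8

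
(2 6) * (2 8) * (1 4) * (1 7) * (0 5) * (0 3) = (0 5 3)(1 4 7)(2 6 8)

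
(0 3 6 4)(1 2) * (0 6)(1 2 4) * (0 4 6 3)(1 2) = (1 6 2)(3 4)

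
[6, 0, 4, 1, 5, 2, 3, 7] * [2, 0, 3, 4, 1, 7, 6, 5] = [6, 2, 1, 0, 7, 3, 4, 5]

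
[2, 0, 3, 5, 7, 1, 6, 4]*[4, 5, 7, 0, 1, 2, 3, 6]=[7, 4, 0, 2, 6, 5, 3, 1]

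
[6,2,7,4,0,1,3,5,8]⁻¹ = [4,5,1,6,3,7,0,2,8]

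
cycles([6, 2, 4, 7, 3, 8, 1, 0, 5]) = (0 6 1 2 4 3 7)(5 8)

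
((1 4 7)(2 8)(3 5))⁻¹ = (1 7 4)(2 8)(3 5)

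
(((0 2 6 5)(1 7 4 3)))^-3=(0 2 6 5)(1 7 4 3)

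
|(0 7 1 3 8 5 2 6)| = 8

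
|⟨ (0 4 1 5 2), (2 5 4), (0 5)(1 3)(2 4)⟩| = 720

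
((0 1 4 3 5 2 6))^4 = (0 5 1 2 4 6 3)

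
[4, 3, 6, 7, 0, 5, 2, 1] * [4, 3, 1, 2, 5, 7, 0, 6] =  [5, 2, 0, 6, 4, 7, 1, 3]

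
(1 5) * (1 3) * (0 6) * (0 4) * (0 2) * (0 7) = (0 6 4 2 7)(1 5 3)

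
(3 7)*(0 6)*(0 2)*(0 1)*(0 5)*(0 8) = (0 6 2 1 5 8)(3 7)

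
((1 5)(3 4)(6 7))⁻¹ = (1 5)(3 4)(6 7)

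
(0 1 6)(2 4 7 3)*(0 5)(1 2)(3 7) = (0 2 4 3 1 6 5)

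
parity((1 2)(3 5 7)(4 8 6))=odd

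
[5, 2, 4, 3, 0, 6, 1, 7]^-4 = [6, 4, 0, 3, 5, 1, 2, 7]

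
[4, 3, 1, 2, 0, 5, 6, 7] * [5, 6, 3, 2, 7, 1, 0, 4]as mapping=[0→7, 1→2, 2→6, 3→3, 4→5, 5→1, 6→0, 7→4]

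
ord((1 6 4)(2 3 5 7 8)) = 15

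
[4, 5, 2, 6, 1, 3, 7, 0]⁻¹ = [7, 4, 2, 5, 0, 1, 3, 6]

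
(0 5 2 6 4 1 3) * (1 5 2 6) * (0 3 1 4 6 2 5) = (0 5 2 4)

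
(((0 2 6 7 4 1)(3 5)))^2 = (0 6 4)(1 2 7)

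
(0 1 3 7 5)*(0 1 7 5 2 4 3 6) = (0 7 2 4 3 5 1 6)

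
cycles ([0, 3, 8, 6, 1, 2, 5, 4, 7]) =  (1 3 6 5 2 8 7 4) 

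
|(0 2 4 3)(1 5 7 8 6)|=20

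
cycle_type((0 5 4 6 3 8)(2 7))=2.6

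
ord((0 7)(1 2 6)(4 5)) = 6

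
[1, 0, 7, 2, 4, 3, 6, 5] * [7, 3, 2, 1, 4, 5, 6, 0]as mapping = [0→3, 1→7, 2→0, 3→2, 4→4, 5→1, 6→6, 7→5]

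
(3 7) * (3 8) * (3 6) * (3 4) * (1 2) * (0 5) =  (0 5)(1 2)(3 7 8 6 4)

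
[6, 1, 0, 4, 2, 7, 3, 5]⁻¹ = [2, 1, 4, 6, 3, 7, 0, 5]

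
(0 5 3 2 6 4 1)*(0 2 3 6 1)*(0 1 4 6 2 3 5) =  (1 3 5 2 4)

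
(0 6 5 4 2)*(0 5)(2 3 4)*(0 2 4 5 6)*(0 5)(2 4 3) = (0 5 3)(2 6 4)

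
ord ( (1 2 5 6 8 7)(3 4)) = 6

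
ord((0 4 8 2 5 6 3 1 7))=9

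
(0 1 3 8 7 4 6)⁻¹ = (0 6 4 7 8 3 1)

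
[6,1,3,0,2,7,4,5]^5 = [0,1,2,3,4,7,6,5]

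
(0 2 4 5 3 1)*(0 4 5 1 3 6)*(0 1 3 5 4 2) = (1 2 4 3 5 6)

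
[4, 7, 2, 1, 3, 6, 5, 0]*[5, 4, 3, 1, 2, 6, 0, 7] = [2, 7, 3, 4, 1, 0, 6, 5]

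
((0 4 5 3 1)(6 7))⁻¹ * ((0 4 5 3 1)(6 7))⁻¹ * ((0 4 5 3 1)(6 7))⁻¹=(0 5 1 4 3)(6 7)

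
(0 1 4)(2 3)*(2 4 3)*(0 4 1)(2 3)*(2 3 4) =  (1 3)(2 4)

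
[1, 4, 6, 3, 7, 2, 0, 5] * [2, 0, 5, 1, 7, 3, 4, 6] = [0, 7, 4, 1, 6, 5, 2, 3]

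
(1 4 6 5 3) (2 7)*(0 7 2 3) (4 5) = (0 7 3 1 5) (4 6) 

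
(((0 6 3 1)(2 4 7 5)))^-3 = (0 6 3 1)(2 4 7 5)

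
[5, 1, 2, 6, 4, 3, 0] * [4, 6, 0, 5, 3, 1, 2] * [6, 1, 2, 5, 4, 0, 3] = [1, 3, 6, 2, 5, 0, 4]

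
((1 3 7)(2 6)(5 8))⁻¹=(1 7 3)(2 6)(5 8)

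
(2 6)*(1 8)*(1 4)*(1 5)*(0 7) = (0 7)(1 8 4 5)(2 6)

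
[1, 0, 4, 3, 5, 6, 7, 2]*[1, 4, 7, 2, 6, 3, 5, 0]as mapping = [0→4, 1→1, 2→6, 3→2, 4→3, 5→5, 6→0, 7→7]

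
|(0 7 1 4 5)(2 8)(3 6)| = 10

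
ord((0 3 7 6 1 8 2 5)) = 8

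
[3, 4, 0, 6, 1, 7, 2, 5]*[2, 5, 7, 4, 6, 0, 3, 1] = [4, 6, 2, 3, 5, 1, 7, 0]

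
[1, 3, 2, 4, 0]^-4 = [0, 1, 2, 3, 4]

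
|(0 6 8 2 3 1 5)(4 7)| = 14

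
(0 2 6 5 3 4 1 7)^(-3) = (0 4 6 7 3 2 1 5)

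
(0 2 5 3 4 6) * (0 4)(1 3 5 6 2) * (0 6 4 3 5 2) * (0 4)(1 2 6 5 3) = (0 2)(1 3 5 6)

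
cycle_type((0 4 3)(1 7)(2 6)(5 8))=2^3.3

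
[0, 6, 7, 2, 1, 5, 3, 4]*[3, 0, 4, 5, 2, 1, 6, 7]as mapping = [0→3, 1→6, 2→7, 3→4, 4→0, 5→1, 6→5, 7→2]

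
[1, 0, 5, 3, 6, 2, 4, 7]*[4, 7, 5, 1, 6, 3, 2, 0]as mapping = [0→7, 1→4, 2→3, 3→1, 4→2, 5→5, 6→6, 7→0]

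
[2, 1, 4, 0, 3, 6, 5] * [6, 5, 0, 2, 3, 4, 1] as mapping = [0→0, 1→5, 2→3, 3→6, 4→2, 5→1, 6→4] 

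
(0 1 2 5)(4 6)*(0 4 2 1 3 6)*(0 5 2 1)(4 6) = (0 3 4 5 6 1)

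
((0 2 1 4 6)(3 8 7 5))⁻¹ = (0 6 4 1 2)(3 5 7 8)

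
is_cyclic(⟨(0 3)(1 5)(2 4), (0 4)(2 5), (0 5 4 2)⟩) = no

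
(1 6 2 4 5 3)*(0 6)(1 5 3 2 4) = (0 6 4 3 5 2 1)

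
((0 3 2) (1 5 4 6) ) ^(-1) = (0 2 3) (1 6 4 5) 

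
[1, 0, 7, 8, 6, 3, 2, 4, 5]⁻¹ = [1, 0, 6, 5, 7, 8, 4, 2, 3]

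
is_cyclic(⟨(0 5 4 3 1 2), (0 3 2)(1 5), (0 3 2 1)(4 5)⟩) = no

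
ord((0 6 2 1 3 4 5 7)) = 8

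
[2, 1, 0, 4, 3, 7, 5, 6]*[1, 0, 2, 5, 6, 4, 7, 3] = [2, 0, 1, 6, 5, 3, 4, 7]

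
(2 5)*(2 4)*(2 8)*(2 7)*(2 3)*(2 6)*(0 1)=(0 1)(2 5 4 8 7 3 6)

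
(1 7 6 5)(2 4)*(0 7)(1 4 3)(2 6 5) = (0 7 5 4 6 2 3 1)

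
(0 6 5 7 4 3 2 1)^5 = (0 3 5 1 4 6 2 7)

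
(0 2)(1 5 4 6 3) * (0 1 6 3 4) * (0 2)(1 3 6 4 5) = (2 3 4 6 5)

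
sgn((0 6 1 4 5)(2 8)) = -1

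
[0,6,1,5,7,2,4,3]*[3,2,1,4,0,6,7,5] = [3,7,2,6,5,1,0,4]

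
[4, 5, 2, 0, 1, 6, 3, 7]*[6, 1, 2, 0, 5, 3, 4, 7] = [5, 3, 2, 6, 1, 4, 0, 7]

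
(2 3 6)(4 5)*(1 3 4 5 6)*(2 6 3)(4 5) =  (1 2 5 4 3)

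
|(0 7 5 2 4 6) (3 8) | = 6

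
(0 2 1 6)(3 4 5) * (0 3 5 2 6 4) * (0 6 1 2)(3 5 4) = (0 1 3 6 5 4)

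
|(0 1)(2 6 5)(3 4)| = 6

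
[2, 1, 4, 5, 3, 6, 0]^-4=[4, 1, 3, 6, 5, 0, 2]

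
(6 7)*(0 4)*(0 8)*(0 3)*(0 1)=(0 4 8 3 1) (6 7) 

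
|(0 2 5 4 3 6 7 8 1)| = 9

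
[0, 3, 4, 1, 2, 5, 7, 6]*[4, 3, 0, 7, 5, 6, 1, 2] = [4, 7, 5, 3, 0, 6, 2, 1] 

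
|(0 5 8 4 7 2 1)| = 7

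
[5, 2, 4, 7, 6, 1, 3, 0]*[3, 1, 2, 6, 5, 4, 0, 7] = [4, 2, 5, 7, 0, 1, 6, 3]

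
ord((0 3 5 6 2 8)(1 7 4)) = 6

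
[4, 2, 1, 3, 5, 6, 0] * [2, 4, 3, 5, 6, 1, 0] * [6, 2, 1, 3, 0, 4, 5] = [5, 3, 0, 4, 2, 6, 1]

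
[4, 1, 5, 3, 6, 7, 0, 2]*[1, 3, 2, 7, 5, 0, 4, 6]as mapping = [0→5, 1→3, 2→0, 3→7, 4→4, 5→6, 6→1, 7→2]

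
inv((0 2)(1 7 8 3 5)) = (0 2)(1 5 3 8 7)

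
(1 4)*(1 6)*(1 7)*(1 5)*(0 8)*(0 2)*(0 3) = (0 8 2 3)(1 4 6 7 5)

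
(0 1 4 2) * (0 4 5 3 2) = (0 1 5 3 2 4)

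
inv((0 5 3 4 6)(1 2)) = (0 6 4 3 5)(1 2)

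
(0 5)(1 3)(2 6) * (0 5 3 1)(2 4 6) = (0 3)(4 6)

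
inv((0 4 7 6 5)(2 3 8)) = (0 5 6 7 4)(2 8 3)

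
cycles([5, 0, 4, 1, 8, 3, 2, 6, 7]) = (0 5 3 1)(2 4 8 7 6)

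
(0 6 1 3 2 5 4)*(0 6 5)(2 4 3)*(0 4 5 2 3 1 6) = (0 2 4)(1 3 5)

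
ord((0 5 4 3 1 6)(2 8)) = 6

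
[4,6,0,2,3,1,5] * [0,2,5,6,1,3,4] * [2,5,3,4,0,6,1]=[5,0,2,6,1,3,4]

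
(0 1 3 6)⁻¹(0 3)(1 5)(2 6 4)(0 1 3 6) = (0 4 2)(1 6)(3 5)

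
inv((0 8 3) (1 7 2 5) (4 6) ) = (0 3 8) (1 5 2 7) (4 6) 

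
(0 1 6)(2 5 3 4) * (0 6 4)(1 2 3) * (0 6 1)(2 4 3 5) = (0 4 5)(1 3 6)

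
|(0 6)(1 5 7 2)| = 4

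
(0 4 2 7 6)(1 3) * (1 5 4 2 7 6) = (0 2 6)(1 3 5 4 7)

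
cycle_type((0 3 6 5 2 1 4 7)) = 8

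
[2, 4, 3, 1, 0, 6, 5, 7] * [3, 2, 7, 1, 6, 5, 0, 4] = [7, 6, 1, 2, 3, 0, 5, 4]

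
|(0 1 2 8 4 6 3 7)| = 8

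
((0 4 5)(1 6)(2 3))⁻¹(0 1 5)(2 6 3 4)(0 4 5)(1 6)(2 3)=(0 4 6)(1 2 5 3)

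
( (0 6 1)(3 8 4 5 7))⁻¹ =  (0 1 6)(3 7 5 4 8)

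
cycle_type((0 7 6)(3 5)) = 2.3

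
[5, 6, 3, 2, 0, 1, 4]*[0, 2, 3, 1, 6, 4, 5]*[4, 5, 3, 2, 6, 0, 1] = [6, 0, 5, 2, 4, 3, 1]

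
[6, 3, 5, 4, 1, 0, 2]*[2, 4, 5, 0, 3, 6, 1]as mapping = [0→1, 1→0, 2→6, 3→3, 4→4, 5→2, 6→5]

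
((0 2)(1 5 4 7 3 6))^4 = (1 3 4)(5 6 7)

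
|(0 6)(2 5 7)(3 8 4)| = 6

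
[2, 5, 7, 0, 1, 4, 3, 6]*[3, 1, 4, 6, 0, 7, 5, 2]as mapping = [0→4, 1→7, 2→2, 3→3, 4→1, 5→0, 6→6, 7→5]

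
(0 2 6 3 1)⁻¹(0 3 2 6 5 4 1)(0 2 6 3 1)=(0 2 1 6 3 5 4)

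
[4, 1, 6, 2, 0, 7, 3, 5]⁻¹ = [4, 1, 3, 6, 0, 7, 2, 5]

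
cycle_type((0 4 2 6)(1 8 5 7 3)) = 4.5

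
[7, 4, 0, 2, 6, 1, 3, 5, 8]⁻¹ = [2, 5, 3, 6, 1, 7, 4, 0, 8]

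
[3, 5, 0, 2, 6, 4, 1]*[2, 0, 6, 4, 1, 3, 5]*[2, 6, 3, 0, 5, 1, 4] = [5, 0, 3, 4, 1, 6, 2]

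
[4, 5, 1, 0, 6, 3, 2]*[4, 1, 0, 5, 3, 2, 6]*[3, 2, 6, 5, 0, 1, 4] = [5, 6, 2, 0, 4, 1, 3]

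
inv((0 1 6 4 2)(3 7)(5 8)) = (0 2 4 6 1)(3 7)(5 8)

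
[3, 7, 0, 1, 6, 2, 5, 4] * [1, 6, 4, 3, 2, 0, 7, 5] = [3, 5, 1, 6, 7, 4, 0, 2]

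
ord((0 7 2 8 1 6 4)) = 7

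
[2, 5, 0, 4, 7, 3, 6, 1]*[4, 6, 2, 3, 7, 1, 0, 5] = [2, 1, 4, 7, 5, 3, 0, 6]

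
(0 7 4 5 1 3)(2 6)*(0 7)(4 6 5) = (1 3 7 6 2 5)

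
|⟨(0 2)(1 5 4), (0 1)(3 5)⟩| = 720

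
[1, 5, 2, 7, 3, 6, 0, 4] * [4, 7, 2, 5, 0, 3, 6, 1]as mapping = [0→7, 1→3, 2→2, 3→1, 4→5, 5→6, 6→4, 7→0]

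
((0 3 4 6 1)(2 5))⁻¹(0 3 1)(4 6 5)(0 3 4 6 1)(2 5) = (0 3 4)(1 2 6)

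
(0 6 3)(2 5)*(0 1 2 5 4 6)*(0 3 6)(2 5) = (0 3 1 5 2 4)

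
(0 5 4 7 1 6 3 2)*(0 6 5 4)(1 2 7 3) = (0 4 3 7 2 6 1 5)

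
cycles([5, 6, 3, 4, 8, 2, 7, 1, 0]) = (0 5 2 3 4 8)(1 6 7)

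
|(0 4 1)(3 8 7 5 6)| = 15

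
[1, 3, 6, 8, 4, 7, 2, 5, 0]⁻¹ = [8, 0, 6, 1, 4, 7, 2, 5, 3]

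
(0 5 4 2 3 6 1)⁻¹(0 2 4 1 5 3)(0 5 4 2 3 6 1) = (0 4 6 5 3 2)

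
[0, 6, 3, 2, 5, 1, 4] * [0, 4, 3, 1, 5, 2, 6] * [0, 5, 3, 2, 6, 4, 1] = [0, 1, 5, 2, 3, 6, 4]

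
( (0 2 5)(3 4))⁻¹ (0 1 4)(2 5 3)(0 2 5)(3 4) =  (0 4 5)(1 3 2)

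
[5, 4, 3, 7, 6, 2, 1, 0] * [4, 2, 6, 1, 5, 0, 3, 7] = [0, 5, 1, 7, 3, 6, 2, 4]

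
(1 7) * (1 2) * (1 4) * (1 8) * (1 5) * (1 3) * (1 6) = (1 7 2 4 8 5 3 6)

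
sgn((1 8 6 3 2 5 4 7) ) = -1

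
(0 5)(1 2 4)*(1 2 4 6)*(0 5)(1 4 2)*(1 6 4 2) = (2 4 6)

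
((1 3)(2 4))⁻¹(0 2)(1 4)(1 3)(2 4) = (0 4)(2 3)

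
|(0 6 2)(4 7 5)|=3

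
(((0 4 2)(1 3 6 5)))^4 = (0 4 2)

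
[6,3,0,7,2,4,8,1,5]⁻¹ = [2,7,4,1,5,8,0,3,6]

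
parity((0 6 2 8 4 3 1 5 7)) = even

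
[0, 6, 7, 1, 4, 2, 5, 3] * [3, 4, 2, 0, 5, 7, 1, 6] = [3, 1, 6, 4, 5, 2, 7, 0]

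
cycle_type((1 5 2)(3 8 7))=3^2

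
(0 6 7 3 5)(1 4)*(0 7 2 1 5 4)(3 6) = (0 3 4 5 7 6 2 1)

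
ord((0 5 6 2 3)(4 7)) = 10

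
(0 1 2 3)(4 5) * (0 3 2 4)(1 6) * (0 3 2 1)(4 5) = (0 6)(1 5 3 2)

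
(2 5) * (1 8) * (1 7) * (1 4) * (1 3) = (1 8 7 4 3)(2 5)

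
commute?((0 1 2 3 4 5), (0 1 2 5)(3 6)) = no:(0 1 2 3 4 5)*(0 1 2 5)(3 6) = (0 2 6 3 4)(1 5), (0 1 2 5)(3 6)*(0 1 2 3 4 5) = (0 2)(1 3 6 4 5)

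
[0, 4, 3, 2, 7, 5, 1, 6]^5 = [0, 4, 3, 2, 7, 5, 1, 6]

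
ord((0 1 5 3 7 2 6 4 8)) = 9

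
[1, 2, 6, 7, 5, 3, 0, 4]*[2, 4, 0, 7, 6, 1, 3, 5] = [4, 0, 3, 5, 1, 7, 2, 6]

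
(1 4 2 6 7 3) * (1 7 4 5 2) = (1 5 2 6 4)(3 7)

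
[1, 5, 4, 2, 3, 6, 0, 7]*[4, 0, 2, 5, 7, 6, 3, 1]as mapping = [0→0, 1→6, 2→7, 3→2, 4→5, 5→3, 6→4, 7→1]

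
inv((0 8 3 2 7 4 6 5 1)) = (0 1 5 6 4 7 2 3 8)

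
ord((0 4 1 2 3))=5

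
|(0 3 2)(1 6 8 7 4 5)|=6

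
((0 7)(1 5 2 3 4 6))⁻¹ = (0 7)(1 6 4 3 2 5)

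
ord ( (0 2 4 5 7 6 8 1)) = 8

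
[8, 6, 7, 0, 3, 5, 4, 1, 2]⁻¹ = [3, 7, 8, 4, 6, 5, 1, 2, 0]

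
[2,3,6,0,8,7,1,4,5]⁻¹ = [3,6,0,1,7,8,2,5,4]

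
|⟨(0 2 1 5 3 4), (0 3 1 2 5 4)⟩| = 720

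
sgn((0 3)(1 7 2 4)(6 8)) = -1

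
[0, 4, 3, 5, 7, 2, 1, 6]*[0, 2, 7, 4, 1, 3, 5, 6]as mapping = [0→0, 1→1, 2→4, 3→3, 4→6, 5→7, 6→2, 7→5]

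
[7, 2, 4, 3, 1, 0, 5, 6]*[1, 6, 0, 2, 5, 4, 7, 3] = [3, 0, 5, 2, 6, 1, 4, 7] 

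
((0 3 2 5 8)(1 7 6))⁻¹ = (0 8 5 2 3)(1 6 7)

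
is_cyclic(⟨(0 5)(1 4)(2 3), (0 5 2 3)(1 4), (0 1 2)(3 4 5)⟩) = no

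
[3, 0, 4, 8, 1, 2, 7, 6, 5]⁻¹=[1, 4, 5, 0, 2, 8, 7, 6, 3]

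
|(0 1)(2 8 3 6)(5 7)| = 4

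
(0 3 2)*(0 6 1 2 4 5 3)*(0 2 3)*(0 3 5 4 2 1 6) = (0 1 5 3 2)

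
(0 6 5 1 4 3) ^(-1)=(0 3 4 1 5 6) 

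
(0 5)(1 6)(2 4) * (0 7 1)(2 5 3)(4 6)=(0 3 2 6)(1 4 5 7)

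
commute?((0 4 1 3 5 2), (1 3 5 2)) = no:(0 4 1 3 5 2)*(1 3 5 2) = (0 4 3 2)(1 5), (1 3 5 2)*(0 4 1 3 5 2) = (0 4 1 5)(2 3)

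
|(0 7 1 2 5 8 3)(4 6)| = 14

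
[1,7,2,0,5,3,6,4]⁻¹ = [3,0,2,5,7,4,6,1]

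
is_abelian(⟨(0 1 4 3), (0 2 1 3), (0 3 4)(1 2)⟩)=no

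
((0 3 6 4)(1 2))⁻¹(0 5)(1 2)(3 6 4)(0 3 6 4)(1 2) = (0 6 4)(1 2)(3 5)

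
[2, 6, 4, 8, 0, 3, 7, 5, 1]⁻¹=[4, 8, 0, 5, 2, 7, 1, 6, 3]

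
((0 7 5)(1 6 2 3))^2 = (0 5 7)(1 2)(3 6)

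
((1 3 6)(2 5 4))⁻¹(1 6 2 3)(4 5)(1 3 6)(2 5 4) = (1 5 6 3)(2 4)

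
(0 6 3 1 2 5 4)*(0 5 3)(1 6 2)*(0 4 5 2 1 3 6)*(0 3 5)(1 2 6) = (0 2 1 5)(4 6)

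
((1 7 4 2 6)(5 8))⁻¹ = (1 6 2 4 7)(5 8)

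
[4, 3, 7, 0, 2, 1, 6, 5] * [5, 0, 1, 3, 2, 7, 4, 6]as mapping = [0→2, 1→3, 2→6, 3→5, 4→1, 5→0, 6→4, 7→7]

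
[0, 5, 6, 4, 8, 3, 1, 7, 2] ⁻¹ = [0, 6, 8, 5, 3, 1, 2, 7, 4] 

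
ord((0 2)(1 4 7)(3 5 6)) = 6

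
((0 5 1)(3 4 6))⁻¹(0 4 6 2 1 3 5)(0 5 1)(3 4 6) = (0 4 1 5 6 3 2)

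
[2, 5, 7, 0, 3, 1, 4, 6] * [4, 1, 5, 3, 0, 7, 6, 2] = [5, 7, 2, 4, 3, 1, 0, 6]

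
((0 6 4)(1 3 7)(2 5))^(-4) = (0 4 6)(1 7 3)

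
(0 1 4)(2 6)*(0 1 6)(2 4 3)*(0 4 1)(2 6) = (0 2 4)(1 3 6)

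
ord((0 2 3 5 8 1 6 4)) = 8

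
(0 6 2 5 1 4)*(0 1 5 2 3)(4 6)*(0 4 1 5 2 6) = (0 1)(2 6 3 4 5)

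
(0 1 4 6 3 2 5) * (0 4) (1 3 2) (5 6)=(0 3 1) (2 6) (4 5) 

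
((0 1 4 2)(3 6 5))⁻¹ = (0 2 4 1)(3 5 6)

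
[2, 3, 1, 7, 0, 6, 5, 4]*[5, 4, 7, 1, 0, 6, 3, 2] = [7, 1, 4, 2, 5, 3, 6, 0]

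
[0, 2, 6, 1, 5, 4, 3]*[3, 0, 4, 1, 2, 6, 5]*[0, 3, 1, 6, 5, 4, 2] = [6, 5, 4, 0, 2, 1, 3]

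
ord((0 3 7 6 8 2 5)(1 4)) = 14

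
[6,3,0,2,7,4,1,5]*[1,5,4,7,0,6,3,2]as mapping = [0→3,1→7,2→1,3→4,4→2,5→0,6→5,7→6]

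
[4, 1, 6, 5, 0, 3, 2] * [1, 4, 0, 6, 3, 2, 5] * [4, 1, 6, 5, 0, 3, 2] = [5, 0, 3, 6, 1, 2, 4]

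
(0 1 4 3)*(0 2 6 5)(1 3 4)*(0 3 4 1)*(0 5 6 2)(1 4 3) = (0 3)(1 5)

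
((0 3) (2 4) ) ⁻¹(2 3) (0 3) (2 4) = (0 4) 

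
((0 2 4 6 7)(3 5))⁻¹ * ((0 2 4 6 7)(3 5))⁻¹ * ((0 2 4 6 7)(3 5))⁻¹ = (0 4 7 2 6)(3 5)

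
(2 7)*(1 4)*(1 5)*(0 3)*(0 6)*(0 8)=(0 3 6 8)(1 4 5)(2 7)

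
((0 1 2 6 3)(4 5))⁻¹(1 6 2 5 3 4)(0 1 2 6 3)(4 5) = (0 5 2 3 6 4)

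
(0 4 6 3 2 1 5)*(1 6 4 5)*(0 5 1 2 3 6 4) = (0 1 2 4) 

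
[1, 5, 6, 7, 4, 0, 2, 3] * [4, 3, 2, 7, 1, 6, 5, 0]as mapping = [0→3, 1→6, 2→5, 3→0, 4→1, 5→4, 6→2, 7→7]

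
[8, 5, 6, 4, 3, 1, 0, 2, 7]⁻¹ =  [6, 5, 7, 4, 3, 1, 2, 8, 0]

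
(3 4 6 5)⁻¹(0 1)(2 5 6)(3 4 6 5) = (0 1)(2 3 5)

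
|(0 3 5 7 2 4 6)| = 7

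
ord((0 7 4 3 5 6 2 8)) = 8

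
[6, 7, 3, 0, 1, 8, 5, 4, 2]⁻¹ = [3, 4, 8, 2, 7, 6, 0, 1, 5]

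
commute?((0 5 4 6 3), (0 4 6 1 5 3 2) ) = no:(0 5 4 6 3)*(0 4 6 1 5 3 2) = (0 3 4 1 5 6 2), (0 4 6 1 5 3 2)*(0 5 4 6 3) = (0 6 1 4 3 2 5) 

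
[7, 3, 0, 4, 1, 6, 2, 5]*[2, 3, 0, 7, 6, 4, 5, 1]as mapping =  [0→1, 1→7, 2→2, 3→6, 4→3, 5→5, 6→0, 7→4]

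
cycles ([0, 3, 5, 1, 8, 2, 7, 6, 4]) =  (1 3)(2 5)(4 8)(6 7)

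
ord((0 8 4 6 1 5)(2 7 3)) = 6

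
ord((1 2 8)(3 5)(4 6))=6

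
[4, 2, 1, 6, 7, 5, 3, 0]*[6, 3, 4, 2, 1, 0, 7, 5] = [1, 4, 3, 7, 5, 0, 2, 6]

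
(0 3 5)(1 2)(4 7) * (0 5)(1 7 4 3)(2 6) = (0 1 6 2 7 3)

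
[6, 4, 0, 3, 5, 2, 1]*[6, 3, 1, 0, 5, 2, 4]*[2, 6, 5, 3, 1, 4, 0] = [1, 4, 0, 2, 5, 6, 3]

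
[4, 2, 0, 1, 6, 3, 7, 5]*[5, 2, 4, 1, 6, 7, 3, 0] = [6, 4, 5, 2, 3, 1, 0, 7]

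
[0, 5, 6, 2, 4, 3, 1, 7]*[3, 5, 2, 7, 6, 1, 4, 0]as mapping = [0→3, 1→1, 2→4, 3→2, 4→6, 5→7, 6→5, 7→0]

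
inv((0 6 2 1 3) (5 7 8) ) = (0 3 1 2 6) (5 8 7) 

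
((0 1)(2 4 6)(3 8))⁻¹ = (0 1)(2 6 4)(3 8)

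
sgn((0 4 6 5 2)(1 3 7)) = 1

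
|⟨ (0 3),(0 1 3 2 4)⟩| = 120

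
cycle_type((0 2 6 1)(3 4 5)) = 3.4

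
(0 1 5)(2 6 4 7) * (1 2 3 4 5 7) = (0 2 6 5)(1 7 3 4)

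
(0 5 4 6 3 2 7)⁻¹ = (0 7 2 3 6 4 5)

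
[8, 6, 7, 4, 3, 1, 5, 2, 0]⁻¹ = [8, 5, 7, 4, 3, 6, 1, 2, 0]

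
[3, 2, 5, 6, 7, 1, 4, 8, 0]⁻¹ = [8, 5, 1, 0, 6, 2, 3, 4, 7]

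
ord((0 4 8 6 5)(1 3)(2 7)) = 10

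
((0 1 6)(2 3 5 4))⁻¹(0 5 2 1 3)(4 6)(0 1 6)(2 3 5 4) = (0 2)(1 4 3 6 5)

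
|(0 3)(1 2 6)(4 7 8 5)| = 12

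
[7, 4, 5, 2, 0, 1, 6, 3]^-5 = [3, 0, 1, 5, 7, 4, 6, 2]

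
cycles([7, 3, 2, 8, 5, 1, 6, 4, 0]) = (0 7 4 5 1 3 8)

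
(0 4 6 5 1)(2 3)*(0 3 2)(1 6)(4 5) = (0 5 6 4 1 3)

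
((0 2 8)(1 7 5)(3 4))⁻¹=(0 8 2)(1 5 7)(3 4)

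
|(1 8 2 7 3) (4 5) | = 10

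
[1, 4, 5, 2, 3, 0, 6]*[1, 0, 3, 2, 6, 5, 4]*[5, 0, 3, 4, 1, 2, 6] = [5, 6, 2, 4, 3, 0, 1]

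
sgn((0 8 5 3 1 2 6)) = 1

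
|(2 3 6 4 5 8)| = 6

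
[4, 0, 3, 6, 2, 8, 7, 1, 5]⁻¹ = [1, 7, 4, 2, 0, 8, 3, 6, 5]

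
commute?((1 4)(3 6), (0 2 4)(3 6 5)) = no:(1 4)(3 6) * (0 2 4)(3 6 5) = (0 2 4 1)(3 5), (0 2 4)(3 6 5) * (1 4)(3 6) = (0 2 1 4)(5 6)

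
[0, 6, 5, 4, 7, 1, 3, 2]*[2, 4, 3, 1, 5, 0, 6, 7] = [2, 6, 0, 5, 7, 4, 1, 3]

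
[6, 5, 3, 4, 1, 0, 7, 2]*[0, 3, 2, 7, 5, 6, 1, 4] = [1, 6, 7, 5, 3, 0, 4, 2]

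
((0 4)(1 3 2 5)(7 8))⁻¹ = (0 4)(1 5 2 3)(7 8)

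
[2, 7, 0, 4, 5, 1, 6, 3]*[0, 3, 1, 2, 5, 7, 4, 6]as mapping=[0→1, 1→6, 2→0, 3→5, 4→7, 5→3, 6→4, 7→2]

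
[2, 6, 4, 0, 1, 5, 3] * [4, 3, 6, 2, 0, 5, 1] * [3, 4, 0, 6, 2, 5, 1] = [1, 4, 3, 2, 6, 5, 0]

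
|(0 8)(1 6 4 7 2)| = 10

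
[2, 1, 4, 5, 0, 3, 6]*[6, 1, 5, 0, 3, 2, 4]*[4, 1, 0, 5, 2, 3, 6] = [3, 1, 5, 0, 6, 4, 2]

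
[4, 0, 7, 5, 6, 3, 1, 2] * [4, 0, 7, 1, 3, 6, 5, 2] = [3, 4, 2, 6, 5, 1, 0, 7]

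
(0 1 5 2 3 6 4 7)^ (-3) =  (0 6 5 7 3 1 4 2)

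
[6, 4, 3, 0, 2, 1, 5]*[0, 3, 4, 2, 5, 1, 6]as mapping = [0→6, 1→5, 2→2, 3→0, 4→4, 5→3, 6→1]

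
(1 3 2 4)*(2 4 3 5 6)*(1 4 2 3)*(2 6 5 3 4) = (1 3 6 4 2)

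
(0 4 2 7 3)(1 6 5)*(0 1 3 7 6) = (0 4 2 6 5 3 1)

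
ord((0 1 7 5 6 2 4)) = 7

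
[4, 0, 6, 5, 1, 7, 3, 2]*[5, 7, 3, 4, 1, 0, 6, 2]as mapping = [0→1, 1→5, 2→6, 3→0, 4→7, 5→2, 6→4, 7→3]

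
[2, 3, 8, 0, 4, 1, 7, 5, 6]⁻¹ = [3, 5, 0, 1, 4, 7, 8, 6, 2]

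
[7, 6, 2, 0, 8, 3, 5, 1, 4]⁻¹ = [3, 7, 2, 5, 8, 6, 1, 0, 4]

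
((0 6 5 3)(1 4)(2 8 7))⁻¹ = (0 3 5 6)(1 4)(2 7 8)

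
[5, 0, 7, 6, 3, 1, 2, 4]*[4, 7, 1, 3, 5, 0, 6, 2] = [0, 4, 2, 6, 3, 7, 1, 5] 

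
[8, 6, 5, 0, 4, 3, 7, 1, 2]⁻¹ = [3, 7, 8, 5, 4, 2, 1, 6, 0]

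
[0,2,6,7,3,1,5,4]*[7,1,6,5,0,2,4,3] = [7,6,4,3,5,1,2,0]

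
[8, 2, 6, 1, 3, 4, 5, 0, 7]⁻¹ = [7, 3, 1, 4, 5, 6, 2, 8, 0]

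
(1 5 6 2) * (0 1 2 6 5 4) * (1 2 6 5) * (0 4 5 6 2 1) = (0 1 5)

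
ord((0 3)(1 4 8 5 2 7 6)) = 14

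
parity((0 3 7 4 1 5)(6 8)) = even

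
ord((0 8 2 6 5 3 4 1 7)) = 9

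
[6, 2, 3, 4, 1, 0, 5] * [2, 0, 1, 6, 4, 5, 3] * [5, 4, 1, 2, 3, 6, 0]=[2, 4, 0, 3, 5, 1, 6]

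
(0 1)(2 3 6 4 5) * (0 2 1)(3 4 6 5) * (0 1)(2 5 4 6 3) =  (0 1 5)(2 6 3 4)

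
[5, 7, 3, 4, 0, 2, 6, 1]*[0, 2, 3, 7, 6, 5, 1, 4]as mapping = [0→5, 1→4, 2→7, 3→6, 4→0, 5→3, 6→1, 7→2]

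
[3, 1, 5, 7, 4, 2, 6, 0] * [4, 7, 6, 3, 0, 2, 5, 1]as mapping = [0→3, 1→7, 2→2, 3→1, 4→0, 5→6, 6→5, 7→4]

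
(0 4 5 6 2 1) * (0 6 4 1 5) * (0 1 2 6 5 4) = (0 2 4 1 5)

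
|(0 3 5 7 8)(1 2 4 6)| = 20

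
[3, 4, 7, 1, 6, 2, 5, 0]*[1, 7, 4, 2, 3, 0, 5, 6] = [2, 3, 6, 7, 5, 4, 0, 1]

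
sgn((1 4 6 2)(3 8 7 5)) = 1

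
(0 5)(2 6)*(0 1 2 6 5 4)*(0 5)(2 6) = (0 4 5 1 6 2)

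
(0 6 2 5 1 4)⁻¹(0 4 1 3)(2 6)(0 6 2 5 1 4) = (0 4 3 6)(2 5)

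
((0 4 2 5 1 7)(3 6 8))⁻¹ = (0 7 1 5 2 4)(3 8 6)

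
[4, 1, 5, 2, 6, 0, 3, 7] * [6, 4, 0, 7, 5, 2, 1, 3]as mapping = [0→5, 1→4, 2→2, 3→0, 4→1, 5→6, 6→7, 7→3]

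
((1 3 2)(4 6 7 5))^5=(1 2 3)(4 6 7 5)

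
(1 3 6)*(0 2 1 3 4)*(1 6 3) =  (0 2 6 1 4) 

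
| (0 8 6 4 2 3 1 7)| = 8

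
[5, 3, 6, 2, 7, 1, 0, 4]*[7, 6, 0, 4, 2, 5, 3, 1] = [5, 4, 3, 0, 1, 6, 7, 2]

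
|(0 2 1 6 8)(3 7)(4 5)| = 10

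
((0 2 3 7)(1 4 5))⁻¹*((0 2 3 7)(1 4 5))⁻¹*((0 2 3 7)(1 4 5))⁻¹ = (0 2 3 7)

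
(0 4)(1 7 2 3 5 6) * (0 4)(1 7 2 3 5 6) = (1 2 5)(3 6 7)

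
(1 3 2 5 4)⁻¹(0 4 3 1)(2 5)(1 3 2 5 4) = (0 1 2 3)(4 5)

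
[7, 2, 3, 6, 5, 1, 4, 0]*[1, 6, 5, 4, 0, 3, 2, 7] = [7, 5, 4, 2, 3, 6, 0, 1]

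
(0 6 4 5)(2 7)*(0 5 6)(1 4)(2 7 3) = (1 4 6)(2 3)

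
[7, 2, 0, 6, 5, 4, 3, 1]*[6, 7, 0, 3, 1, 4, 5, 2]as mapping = [0→2, 1→0, 2→6, 3→5, 4→4, 5→1, 6→3, 7→7]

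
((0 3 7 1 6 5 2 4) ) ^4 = (0 6) (1 4) (2 7) (3 5) 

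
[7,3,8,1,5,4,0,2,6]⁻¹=[6,3,7,1,5,4,8,0,2]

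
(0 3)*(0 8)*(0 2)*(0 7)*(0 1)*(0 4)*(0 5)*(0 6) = (0 3 8 2 7 1 4 5 6)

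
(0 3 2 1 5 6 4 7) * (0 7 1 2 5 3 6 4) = (0 6)(1 3 5 4)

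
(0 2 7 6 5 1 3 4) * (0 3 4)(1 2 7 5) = (0 7 6 1 4 3)(2 5)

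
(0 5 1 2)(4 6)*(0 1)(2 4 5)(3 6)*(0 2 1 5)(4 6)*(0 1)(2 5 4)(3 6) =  (1 3 2 4 6)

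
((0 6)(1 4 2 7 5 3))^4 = (1 5 2)(3 7 4)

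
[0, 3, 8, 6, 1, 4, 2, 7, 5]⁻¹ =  [0, 4, 6, 1, 5, 8, 3, 7, 2]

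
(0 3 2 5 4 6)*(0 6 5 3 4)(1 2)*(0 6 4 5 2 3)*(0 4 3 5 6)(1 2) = (0 6 3 2 4 1 5)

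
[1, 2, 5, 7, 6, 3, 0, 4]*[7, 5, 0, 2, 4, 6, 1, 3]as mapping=[0→5, 1→0, 2→6, 3→3, 4→1, 5→2, 6→7, 7→4]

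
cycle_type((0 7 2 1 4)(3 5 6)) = 3.5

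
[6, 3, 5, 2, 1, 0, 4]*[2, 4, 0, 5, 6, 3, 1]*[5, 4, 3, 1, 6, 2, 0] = [4, 2, 1, 5, 6, 3, 0]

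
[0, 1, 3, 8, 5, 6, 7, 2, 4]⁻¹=[0, 1, 7, 2, 8, 4, 5, 6, 3]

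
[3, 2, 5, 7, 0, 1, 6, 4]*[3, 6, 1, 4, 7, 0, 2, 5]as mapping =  [0→4, 1→1, 2→0, 3→5, 4→3, 5→6, 6→2, 7→7]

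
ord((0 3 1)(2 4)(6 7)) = 6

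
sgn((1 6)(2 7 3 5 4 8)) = 1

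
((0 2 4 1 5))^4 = (0 5 1 4 2)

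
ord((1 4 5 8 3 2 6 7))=8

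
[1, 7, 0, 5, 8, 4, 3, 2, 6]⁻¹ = [2, 0, 7, 6, 5, 3, 8, 1, 4]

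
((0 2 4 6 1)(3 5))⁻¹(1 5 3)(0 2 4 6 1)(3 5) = (0 3 5)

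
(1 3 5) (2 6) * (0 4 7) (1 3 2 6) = (0 4 7) (1 2) (3 5) 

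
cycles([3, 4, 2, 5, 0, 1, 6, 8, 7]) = (0 3 5 1 4)(7 8)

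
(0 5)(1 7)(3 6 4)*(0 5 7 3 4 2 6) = (0 7 1 3)(2 6)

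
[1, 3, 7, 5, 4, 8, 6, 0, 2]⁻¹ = [7, 0, 8, 1, 4, 3, 6, 2, 5]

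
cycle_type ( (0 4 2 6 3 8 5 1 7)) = 9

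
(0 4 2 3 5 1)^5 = (0 1 5 3 2 4)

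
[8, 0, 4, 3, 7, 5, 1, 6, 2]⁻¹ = [1, 6, 8, 3, 2, 5, 7, 4, 0]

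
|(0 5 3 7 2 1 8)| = 7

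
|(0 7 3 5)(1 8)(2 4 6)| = 12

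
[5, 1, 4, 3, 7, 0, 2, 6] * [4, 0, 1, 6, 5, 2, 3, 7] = [2, 0, 5, 6, 7, 4, 1, 3]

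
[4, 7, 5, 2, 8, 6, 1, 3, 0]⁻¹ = [8, 6, 3, 7, 0, 2, 5, 1, 4]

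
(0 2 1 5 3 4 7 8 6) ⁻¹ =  (0 6 8 7 4 3 5 1 2) 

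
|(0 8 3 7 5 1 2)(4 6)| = 14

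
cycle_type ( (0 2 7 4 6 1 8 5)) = 8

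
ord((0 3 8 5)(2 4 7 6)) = 4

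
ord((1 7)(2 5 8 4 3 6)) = 6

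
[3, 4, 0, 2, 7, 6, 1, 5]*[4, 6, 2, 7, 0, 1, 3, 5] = [7, 0, 4, 2, 5, 3, 6, 1]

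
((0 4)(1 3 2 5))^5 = (0 4)(1 3 2 5)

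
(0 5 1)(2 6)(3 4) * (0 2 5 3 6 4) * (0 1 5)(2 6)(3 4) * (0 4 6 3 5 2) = (0 6 4)(1 3)(2 5)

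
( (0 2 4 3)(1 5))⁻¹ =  (0 3 4 2)(1 5)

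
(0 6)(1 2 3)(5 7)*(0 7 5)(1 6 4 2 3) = (0 4 2 1 3 6 7)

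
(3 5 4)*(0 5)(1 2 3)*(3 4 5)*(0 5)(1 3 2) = (0 2 4 3 5)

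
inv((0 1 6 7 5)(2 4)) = (0 5 7 6 1)(2 4)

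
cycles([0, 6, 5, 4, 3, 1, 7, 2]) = (1 6 7 2 5) (3 4) 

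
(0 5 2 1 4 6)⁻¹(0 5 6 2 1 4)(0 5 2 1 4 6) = (0 1 4 6 5 2)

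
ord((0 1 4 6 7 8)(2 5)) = 6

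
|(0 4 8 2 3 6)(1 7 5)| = 6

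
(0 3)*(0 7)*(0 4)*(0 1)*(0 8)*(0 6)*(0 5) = (0 3 7 4 1 8 6 5)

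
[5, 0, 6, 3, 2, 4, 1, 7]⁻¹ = [1, 6, 4, 3, 5, 0, 2, 7]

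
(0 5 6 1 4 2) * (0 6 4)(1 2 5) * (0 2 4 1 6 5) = (0 6 4)(1 2 5)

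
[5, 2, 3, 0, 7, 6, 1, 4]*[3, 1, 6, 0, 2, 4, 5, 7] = [4, 6, 0, 3, 7, 5, 1, 2]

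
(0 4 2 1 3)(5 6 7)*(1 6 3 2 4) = (0 1 2 6 7 5 3)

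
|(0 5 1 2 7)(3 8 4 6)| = 20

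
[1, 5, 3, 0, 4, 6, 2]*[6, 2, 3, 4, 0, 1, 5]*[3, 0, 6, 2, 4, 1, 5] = [6, 0, 4, 5, 3, 1, 2]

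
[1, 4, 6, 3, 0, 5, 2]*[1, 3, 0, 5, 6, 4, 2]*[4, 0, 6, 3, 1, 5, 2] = [3, 2, 6, 5, 0, 1, 4]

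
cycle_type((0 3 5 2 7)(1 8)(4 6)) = 2^2.5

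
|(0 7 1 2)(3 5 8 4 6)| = 20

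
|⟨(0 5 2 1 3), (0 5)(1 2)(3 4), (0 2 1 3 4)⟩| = 720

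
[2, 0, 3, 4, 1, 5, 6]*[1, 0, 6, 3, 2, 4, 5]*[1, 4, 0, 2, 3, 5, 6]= [6, 4, 2, 0, 1, 3, 5]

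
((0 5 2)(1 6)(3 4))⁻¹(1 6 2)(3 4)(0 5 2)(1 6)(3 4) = (0 6 1)(3 4)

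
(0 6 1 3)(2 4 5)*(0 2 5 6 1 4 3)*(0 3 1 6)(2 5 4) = (0 6 2 1 3 5 4)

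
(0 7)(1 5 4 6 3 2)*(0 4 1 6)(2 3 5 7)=(0 2 6 5 1 7 4)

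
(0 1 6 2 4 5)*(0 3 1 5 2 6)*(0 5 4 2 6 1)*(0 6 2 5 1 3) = (0 4 2 5)(3 6)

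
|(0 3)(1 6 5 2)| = 4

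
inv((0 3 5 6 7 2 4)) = (0 4 2 7 6 5 3)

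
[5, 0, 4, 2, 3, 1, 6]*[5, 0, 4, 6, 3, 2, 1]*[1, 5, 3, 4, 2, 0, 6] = [3, 0, 4, 2, 6, 1, 5]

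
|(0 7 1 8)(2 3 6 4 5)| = 20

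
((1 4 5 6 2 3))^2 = (1 5 2)(3 4 6)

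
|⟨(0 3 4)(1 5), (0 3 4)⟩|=6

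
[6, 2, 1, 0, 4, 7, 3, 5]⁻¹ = [3, 2, 1, 6, 4, 7, 0, 5]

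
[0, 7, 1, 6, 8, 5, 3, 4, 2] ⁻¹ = [0, 2, 8, 6, 7, 5, 3, 1, 4] 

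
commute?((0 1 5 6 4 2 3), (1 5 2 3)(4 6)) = no:(0 1 5 6 4 2 3)*(1 5 2 3)(4 6) = (0 5 4 3)(1 2), (1 5 2 3)(4 6)*(0 1 5 6 4 2 3) = (0 1 6 2)(3 5)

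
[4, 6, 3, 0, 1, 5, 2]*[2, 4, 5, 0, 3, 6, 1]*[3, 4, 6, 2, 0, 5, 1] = [2, 4, 3, 6, 0, 1, 5] 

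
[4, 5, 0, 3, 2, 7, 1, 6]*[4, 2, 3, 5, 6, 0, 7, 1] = [6, 0, 4, 5, 3, 1, 2, 7]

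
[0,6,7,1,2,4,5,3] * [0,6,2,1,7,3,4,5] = [0,4,5,6,2,7,3,1] 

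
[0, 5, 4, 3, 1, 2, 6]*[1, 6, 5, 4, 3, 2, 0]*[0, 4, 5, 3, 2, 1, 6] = [4, 5, 3, 2, 6, 1, 0]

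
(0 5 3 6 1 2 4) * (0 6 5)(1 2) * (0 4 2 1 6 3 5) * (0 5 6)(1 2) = (0 4 3 5 6 2 1)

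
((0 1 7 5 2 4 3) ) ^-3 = (0 2 1 4 7 3 5) 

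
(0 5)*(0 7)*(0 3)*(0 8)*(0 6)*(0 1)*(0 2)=(0 5 7 3 8 6 1 2)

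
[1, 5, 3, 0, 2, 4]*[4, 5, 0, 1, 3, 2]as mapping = [0→5, 1→2, 2→1, 3→4, 4→0, 5→3]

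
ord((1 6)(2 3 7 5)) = 4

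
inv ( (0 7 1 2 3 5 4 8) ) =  (0 8 4 5 3 2 1 7) 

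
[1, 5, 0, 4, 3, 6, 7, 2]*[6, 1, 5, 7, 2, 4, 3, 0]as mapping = [0→1, 1→4, 2→6, 3→2, 4→7, 5→3, 6→0, 7→5]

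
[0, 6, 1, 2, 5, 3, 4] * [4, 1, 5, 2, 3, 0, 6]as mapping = [0→4, 1→6, 2→1, 3→5, 4→0, 5→2, 6→3]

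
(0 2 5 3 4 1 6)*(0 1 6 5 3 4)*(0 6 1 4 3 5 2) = (1 2 5 3 6 4)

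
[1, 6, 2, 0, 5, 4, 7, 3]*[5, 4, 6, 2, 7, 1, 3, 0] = [4, 3, 6, 5, 1, 7, 0, 2] 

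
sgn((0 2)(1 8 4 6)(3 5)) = -1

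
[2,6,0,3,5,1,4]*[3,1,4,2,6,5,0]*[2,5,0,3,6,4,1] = [6,2,3,0,4,5,1]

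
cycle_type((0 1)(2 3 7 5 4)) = 2.5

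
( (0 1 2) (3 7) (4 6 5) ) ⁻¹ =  (0 2 1) (3 7) (4 5 6) 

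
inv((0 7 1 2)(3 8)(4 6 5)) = (0 2 1 7)(3 8)(4 5 6)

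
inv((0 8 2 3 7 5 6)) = (0 6 5 7 3 2 8)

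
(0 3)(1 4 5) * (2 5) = (0 3)(1 4 2 5)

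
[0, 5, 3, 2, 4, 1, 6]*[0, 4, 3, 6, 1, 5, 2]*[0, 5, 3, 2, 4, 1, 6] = [0, 1, 6, 2, 5, 4, 3]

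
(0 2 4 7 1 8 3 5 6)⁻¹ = (0 6 5 3 8 1 7 4 2)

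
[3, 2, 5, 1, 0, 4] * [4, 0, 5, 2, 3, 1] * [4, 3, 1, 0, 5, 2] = [1, 2, 3, 4, 5, 0]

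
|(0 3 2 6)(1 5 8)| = 12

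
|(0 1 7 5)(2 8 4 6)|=4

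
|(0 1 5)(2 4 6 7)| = 12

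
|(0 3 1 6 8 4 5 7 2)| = 9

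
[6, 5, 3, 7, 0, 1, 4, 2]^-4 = [4, 1, 7, 2, 6, 5, 0, 3]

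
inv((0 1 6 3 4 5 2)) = (0 2 5 4 3 6 1)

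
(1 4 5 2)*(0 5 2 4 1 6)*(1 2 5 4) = (0 4 5 1 2 6)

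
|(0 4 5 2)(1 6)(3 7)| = 4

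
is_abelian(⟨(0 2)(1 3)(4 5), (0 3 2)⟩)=no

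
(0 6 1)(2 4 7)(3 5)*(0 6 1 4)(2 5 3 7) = (0 1 6 4 2)(5 7)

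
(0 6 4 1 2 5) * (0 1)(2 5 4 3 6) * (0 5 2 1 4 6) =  (0 1 2 6 3)(4 5)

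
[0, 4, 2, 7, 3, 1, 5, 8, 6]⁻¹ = [0, 5, 2, 4, 1, 6, 8, 3, 7]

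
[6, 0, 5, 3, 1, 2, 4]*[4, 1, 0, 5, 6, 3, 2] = [2, 4, 3, 5, 1, 0, 6]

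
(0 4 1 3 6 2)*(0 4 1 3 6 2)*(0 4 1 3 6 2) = (0 3)(1 2)(4 6)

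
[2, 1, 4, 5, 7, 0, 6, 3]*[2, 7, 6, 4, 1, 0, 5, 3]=[6, 7, 1, 0, 3, 2, 5, 4]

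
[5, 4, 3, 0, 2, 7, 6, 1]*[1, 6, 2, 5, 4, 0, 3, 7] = [0, 4, 5, 1, 2, 7, 3, 6]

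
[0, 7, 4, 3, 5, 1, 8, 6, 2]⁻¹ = [0, 5, 8, 3, 2, 4, 7, 1, 6]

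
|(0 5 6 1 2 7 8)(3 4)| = 14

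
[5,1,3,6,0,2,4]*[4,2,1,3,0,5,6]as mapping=[0→5,1→2,2→3,3→6,4→4,5→1,6→0]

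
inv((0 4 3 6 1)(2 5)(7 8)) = (0 1 6 3 4)(2 5)(7 8)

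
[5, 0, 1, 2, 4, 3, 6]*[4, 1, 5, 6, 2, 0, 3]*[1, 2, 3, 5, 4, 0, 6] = [1, 4, 2, 0, 3, 6, 5]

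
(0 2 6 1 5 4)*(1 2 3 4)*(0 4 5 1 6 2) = (0 3 5 6)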